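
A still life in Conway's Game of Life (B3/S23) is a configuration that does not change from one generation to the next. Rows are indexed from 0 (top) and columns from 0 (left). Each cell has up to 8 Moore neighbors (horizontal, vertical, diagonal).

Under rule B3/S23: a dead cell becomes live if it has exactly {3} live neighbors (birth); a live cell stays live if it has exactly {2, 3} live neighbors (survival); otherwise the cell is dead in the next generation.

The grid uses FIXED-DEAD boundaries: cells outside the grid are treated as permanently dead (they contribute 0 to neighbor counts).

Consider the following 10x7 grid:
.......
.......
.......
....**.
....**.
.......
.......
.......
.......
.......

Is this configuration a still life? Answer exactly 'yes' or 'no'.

Compute generation 1 and compare to generation 0 (given above):
Generation 1:
.......
.......
.......
....**.
....**.
.......
.......
.......
.......
.......
The grids are IDENTICAL -> still life.

Answer: yes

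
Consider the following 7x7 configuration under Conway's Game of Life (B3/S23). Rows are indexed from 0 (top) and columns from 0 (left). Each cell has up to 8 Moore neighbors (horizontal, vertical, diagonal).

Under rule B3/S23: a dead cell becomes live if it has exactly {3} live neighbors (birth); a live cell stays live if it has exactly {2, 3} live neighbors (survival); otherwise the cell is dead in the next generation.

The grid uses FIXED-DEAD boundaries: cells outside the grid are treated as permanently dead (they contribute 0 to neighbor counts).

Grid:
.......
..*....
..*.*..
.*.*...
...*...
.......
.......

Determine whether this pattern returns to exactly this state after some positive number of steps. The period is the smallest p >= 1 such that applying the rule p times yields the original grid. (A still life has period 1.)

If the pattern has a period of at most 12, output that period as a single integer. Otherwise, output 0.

Answer: 2

Derivation:
Simulating and comparing each generation to the original:
Gen 0 (original, given above): 6 live cells
Gen 1: 6 live cells, differs from original
Gen 2: 6 live cells, MATCHES original -> period = 2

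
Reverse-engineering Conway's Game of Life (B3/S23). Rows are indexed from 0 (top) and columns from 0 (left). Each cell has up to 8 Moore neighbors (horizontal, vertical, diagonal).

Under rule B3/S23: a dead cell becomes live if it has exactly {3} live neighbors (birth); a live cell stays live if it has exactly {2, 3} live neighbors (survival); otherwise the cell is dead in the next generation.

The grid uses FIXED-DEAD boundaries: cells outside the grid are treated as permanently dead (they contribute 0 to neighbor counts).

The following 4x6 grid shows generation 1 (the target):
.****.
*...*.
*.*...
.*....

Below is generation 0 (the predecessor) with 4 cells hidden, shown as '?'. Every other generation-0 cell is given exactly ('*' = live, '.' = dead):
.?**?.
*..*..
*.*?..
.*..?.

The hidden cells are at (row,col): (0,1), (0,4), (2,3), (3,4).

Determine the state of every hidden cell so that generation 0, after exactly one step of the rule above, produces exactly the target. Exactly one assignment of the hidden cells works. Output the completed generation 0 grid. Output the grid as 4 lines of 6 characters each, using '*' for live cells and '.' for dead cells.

Answer: .****.
*..*..
*.*...
.*....

Derivation:
Hidden generation-0 cells (in order): (0,1), (0,4), (2,3), (3,4).
A hidden cell only influences target cells in its own 3x3 neighborhood. Try each of the 2^4 = 16 assignments, step the completed generation 0 forward once under B3/S23, and compare with the target:
  (0,1)=. (0,4)=. (2,3)=. (3,4)=. -> step gives (0,1)='.' but target has '*' -> reject
  (0,1)=. (0,4)=. (2,3)=. (3,4)=* -> step gives (0,1)='.' but target has '*' -> reject
  (0,1)=. (0,4)=. (2,3)=* (3,4)=. -> step gives (0,1)='.' but target has '*' -> reject
  (0,1)=. (0,4)=. (2,3)=* (3,4)=* -> step gives (0,1)='.' but target has '*' -> reject
  (0,1)=. (0,4)=* (2,3)=. (3,4)=. -> step gives (0,1)='.' but target has '*' -> reject
  (0,1)=. (0,4)=* (2,3)=. (3,4)=* -> step gives (0,1)='.' but target has '*' -> reject
  (0,1)=. (0,4)=* (2,3)=* (3,4)=. -> step gives (0,1)='.' but target has '*' -> reject
  (0,1)=. (0,4)=* (2,3)=* (3,4)=* -> step gives (0,1)='.' but target has '*' -> reject
  (0,1)=* (0,4)=. (2,3)=. (3,4)=. -> step gives (0,4)='.' but target has '*' -> reject
  (0,1)=* (0,4)=. (2,3)=. (3,4)=* -> step gives (0,4)='.' but target has '*' -> reject
  (0,1)=* (0,4)=. (2,3)=* (3,4)=. -> step gives (0,4)='.' but target has '*' -> reject
  (0,1)=* (0,4)=. (2,3)=* (3,4)=* -> step gives (0,4)='.' but target has '*' -> reject
  (0,1)=* (0,4)=* (2,3)=. (3,4)=. -> step reproduces the target at every cell -> ACCEPT
  (0,1)=* (0,4)=* (2,3)=. (3,4)=* -> step gives (2,3)='*' but target has '.' -> reject
  (0,1)=* (0,4)=* (2,3)=* (3,4)=. -> step gives (1,4)='.' but target has '*' -> reject
  (0,1)=* (0,4)=* (2,3)=* (3,4)=* -> step gives (1,4)='.' but target has '*' -> reject
Unique solution: (0,1)=live, (0,4)=live, (2,3)=dead, (3,4)=dead.
Check: live-neighbor counts of every cell in the completed generation 0:
223321
255431
242210
222100
Applying B3/S23 to generation 0 with these counts gives:
.****.
*...*.
*.*...
.*....
which matches the target exactly.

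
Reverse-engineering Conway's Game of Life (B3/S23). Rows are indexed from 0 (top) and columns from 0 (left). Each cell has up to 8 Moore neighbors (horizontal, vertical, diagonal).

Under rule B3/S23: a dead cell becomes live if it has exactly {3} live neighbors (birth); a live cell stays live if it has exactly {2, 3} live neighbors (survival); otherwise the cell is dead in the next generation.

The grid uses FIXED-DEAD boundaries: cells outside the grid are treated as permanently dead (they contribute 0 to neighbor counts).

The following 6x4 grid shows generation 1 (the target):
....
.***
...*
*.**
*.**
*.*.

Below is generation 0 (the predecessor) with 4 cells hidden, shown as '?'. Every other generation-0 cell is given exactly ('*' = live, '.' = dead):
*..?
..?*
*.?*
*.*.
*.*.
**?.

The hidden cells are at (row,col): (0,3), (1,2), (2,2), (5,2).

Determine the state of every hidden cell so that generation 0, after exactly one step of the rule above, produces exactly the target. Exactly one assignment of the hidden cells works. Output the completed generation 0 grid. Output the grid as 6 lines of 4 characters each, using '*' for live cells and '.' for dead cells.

Hidden generation-0 cells (in order): (0,3), (1,2), (2,2), (5,2).
A hidden cell only influences target cells in its own 3x3 neighborhood. Try each of the 2^4 = 16 assignments, step the completed generation 0 forward once under B3/S23, and compare with the target:
  (0,3)=. (1,2)=. (2,2)=. (5,2)=. -> step gives (1,1)='.' but target has '*' -> reject
  (0,3)=. (1,2)=. (2,2)=. (5,2)=* -> step gives (1,1)='.' but target has '*' -> reject
  (0,3)=. (1,2)=. (2,2)=* (5,2)=. -> step gives (2,2)='*' but target has '.' -> reject
  (0,3)=. (1,2)=. (2,2)=* (5,2)=* -> step gives (2,2)='*' but target has '.' -> reject
  (0,3)=. (1,2)=* (2,2)=. (5,2)=. -> step gives (4,3)='.' but target has '*' -> reject
  (0,3)=. (1,2)=* (2,2)=. (5,2)=* -> step reproduces the target at every cell -> ACCEPT
  (0,3)=. (1,2)=* (2,2)=* (5,2)=. -> step gives (1,1)='.' but target has '*' -> reject
  (0,3)=. (1,2)=* (2,2)=* (5,2)=* -> step gives (1,1)='.' but target has '*' -> reject
  (0,3)=* (1,2)=. (2,2)=. (5,2)=. -> step gives (1,1)='.' but target has '*' -> reject
  (0,3)=* (1,2)=. (2,2)=. (5,2)=* -> step gives (1,1)='.' but target has '*' -> reject
  (0,3)=* (1,2)=. (2,2)=* (5,2)=. -> step gives (1,2)='.' but target has '*' -> reject
  (0,3)=* (1,2)=. (2,2)=* (5,2)=* -> step gives (1,2)='.' but target has '*' -> reject
  (0,3)=* (1,2)=* (2,2)=. (5,2)=. -> step gives (0,2)='*' but target has '.' -> reject
  (0,3)=* (1,2)=* (2,2)=. (5,2)=* -> step gives (0,2)='*' but target has '.' -> reject
  (0,3)=* (1,2)=* (2,2)=* (5,2)=. -> step gives (0,2)='*' but target has '.' -> reject
  (0,3)=* (1,2)=* (2,2)=* (5,2)=* -> step gives (0,2)='*' but target has '.' -> reject
Unique solution: (0,3)=dead, (1,2)=live, (2,2)=dead, (5,2)=live.
Check: live-neighbor counts of every cell in the completed generation 0:
0222
2322
1443
2523
3733
2422
Applying B3/S23 to generation 0 with these counts gives:
....
.***
...*
*.**
*.**
*.*.
which matches the target exactly.

Answer: *...
..**
*..*
*.*.
*.*.
***.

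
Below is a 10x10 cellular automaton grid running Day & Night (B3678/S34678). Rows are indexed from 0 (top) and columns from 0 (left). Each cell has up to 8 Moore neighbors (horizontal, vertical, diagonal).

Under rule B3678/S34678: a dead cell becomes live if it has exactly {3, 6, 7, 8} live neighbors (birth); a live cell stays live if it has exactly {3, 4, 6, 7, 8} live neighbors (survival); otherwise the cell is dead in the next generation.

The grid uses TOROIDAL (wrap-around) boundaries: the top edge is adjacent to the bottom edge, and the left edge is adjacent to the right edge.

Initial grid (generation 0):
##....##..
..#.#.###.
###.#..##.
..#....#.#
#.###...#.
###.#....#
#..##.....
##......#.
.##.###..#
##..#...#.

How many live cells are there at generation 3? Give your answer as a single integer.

Answer: 41

Derivation:
Simulating step by step:
Generation 0 (given above): 44 live cells
Generation 1: 41 live cells
####..#...
.##...###.
.##..#....
.####..#.#
###.....#.
#.####...#
.#.#......
##........
#.##.#.###
...#......
Generation 2: 40 live cells
.#.#......
.##..###..
..#.#.....
.###....#.
.###.#..#.
##.##....#
.#.#.....#
##.##...#.
#.#.#....#
..##..###.
Generation 3: 41 live cells
.#####..#.
.##.#.....
.....###..
.##.......
..#.......
.####...##
####....##
.#.##.....
#.####...#
#.###....#
Population at generation 3: 41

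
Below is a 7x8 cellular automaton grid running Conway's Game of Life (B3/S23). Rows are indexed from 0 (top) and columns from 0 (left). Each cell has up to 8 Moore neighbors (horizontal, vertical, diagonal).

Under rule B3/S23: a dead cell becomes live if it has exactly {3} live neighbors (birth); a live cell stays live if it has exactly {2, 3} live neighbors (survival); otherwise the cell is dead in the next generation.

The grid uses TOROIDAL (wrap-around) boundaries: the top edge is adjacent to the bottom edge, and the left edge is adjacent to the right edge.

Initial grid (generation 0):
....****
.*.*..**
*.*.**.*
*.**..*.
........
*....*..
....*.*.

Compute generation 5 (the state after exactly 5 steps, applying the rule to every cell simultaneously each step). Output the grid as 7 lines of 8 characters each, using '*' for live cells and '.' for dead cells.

Answer: ......*.
.*......
.*......
..****.*
.*..*..*
*...*...
*....*..

Derivation:
Simulating step by step:
Generation 0 (given above): 21 live cells
Generation 1: 18 live cells
*..**...
.***....
....**..
*.*****.
.*.....*
.....*..
....*...
Generation 2: 20 live cells
.*..*...
.**..*..
......*.
****..**
****...*
........
...***..
Generation 3: 16 live cells
.*......
.**..*..
...*.**.
...*..*.
...*..*.
**......
...***..
Generation 4: 24 live cells
.*.*.*..
.**.***.
...*.**.
..**..**
..*....*
..**.*..
***.*...
Generation 5: 15 live cells
(generation 5 grid is the final answer)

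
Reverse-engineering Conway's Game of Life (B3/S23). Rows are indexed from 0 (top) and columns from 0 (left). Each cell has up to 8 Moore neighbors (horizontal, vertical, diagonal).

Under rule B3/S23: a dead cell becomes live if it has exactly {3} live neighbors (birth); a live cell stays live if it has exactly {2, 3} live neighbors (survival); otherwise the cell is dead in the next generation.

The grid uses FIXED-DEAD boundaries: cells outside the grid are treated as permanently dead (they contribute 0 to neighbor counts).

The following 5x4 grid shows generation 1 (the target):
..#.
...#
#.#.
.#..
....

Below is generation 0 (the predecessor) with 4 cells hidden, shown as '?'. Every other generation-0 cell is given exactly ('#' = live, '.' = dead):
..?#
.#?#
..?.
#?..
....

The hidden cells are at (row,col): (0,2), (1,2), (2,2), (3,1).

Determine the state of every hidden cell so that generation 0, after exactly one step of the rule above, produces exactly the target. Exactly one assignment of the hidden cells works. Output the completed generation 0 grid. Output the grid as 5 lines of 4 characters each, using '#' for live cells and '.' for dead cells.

Hidden generation-0 cells (in order): (0,2), (1,2), (2,2), (3,1).
A hidden cell only influences target cells in its own 3x3 neighborhood. Try each of the 2^4 = 16 assignments, step the completed generation 0 forward once under B3/S23, and compare with the target:
  (0,2)=. (1,2)=. (2,2)=. (3,1)=. -> step gives (1,2)='#' but target has '.' -> reject
  (0,2)=. (1,2)=. (2,2)=. (3,1)=# -> step gives (1,2)='#' but target has '.' -> reject
  (0,2)=. (1,2)=. (2,2)=# (3,1)=. -> step gives (2,0)='.' but target has '#' -> reject
  (0,2)=. (1,2)=. (2,2)=# (3,1)=# -> step reproduces the target at every cell -> ACCEPT
  (0,2)=. (1,2)=# (2,2)=. (3,1)=. -> step gives (0,2)='.' but target has '#' -> reject
  (0,2)=. (1,2)=# (2,2)=. (3,1)=# -> step gives (0,2)='.' but target has '#' -> reject
  (0,2)=. (1,2)=# (2,2)=# (3,1)=. -> step gives (0,2)='.' but target has '#' -> reject
  (0,2)=. (1,2)=# (2,2)=# (3,1)=# -> step gives (0,2)='.' but target has '#' -> reject
  (0,2)=# (1,2)=. (2,2)=. (3,1)=. -> step gives (0,3)='#' but target has '.' -> reject
  (0,2)=# (1,2)=. (2,2)=. (3,1)=# -> step gives (0,3)='#' but target has '.' -> reject
  (0,2)=# (1,2)=. (2,2)=# (3,1)=. -> step gives (0,3)='#' but target has '.' -> reject
  (0,2)=# (1,2)=. (2,2)=# (3,1)=# -> step gives (0,3)='#' but target has '.' -> reject
  (0,2)=# (1,2)=# (2,2)=. (3,1)=. -> step gives (0,1)='#' but target has '.' -> reject
  (0,2)=# (1,2)=# (2,2)=. (3,1)=# -> step gives (0,1)='#' but target has '.' -> reject
  (0,2)=# (1,2)=# (2,2)=# (3,1)=. -> step gives (0,1)='#' but target has '.' -> reject
  (0,2)=# (1,2)=# (2,2)=# (3,1)=# -> step gives (0,1)='#' but target has '.' -> reject
Unique solution: (0,2)=dead, (1,2)=dead, (2,2)=live, (3,1)=live.
Check: live-neighbor counts of every cell in the completed generation 0:
1131
1142
3432
1221
2210
Applying B3/S23 to generation 0 with these counts gives:
..#.
...#
#.#.
.#..
....
which matches the target exactly.

Answer: ...#
.#.#
..#.
##..
....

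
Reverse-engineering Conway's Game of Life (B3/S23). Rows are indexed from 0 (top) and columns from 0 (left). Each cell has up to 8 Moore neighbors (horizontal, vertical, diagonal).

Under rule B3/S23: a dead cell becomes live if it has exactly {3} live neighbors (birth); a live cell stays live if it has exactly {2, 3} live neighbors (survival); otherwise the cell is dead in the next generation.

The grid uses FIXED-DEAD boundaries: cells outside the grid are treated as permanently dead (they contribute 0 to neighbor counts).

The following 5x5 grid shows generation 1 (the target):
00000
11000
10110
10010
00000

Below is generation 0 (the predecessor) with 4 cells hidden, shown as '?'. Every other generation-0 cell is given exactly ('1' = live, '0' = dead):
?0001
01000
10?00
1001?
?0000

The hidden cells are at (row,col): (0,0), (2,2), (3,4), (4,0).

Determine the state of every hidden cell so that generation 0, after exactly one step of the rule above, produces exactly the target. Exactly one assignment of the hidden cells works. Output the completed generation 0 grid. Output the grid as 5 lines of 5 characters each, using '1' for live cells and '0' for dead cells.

Answer: 10001
01000
10100
10011
10000

Derivation:
Hidden generation-0 cells (in order): (0,0), (2,2), (3,4), (4,0).
A hidden cell only influences target cells in its own 3x3 neighborhood. Try each of the 2^4 = 16 assignments, step the completed generation 0 forward once under B3/S23, and compare with the target:
  (0,0)=0 (2,2)=0 (3,4)=0 (4,0)=0 -> step gives (1,0)='0' but target has '1' -> reject
  (0,0)=0 (2,2)=0 (3,4)=0 (4,0)=1 -> step gives (1,0)='0' but target has '1' -> reject
  (0,0)=0 (2,2)=0 (3,4)=1 (4,0)=0 -> step gives (1,0)='0' but target has '1' -> reject
  (0,0)=0 (2,2)=0 (3,4)=1 (4,0)=1 -> step gives (1,0)='0' but target has '1' -> reject
  (0,0)=0 (2,2)=1 (3,4)=0 (4,0)=0 -> step gives (1,0)='0' but target has '1' -> reject
  (0,0)=0 (2,2)=1 (3,4)=0 (4,0)=1 -> step gives (1,0)='0' but target has '1' -> reject
  (0,0)=0 (2,2)=1 (3,4)=1 (4,0)=0 -> step gives (1,0)='0' but target has '1' -> reject
  (0,0)=0 (2,2)=1 (3,4)=1 (4,0)=1 -> step gives (1,0)='0' but target has '1' -> reject
  (0,0)=1 (2,2)=0 (3,4)=0 (4,0)=0 -> step gives (2,1)='1' but target has '0' -> reject
  (0,0)=1 (2,2)=0 (3,4)=0 (4,0)=1 -> step gives (2,1)='1' but target has '0' -> reject
  (0,0)=1 (2,2)=0 (3,4)=1 (4,0)=0 -> step gives (2,1)='1' but target has '0' -> reject
  (0,0)=1 (2,2)=0 (3,4)=1 (4,0)=1 -> step gives (2,1)='1' but target has '0' -> reject
  (0,0)=1 (2,2)=1 (3,4)=0 (4,0)=0 -> step gives (2,3)='0' but target has '1' -> reject
  (0,0)=1 (2,2)=1 (3,4)=0 (4,0)=1 -> step gives (2,3)='0' but target has '1' -> reject
  (0,0)=1 (2,2)=1 (3,4)=1 (4,0)=0 -> step gives (3,0)='0' but target has '1' -> reject
  (0,0)=1 (2,2)=1 (3,4)=1 (4,0)=1 -> step reproduces the target at every cell -> ACCEPT
Unique solution: (0,0)=live, (2,2)=live, (3,4)=live, (4,0)=live.
Check: live-neighbor counts of every cell in the completed generation 0:
12110
33221
24232
24221
12122
Applying B3/S23 to generation 0 with these counts gives:
00000
11000
10110
10010
00000
which matches the target exactly.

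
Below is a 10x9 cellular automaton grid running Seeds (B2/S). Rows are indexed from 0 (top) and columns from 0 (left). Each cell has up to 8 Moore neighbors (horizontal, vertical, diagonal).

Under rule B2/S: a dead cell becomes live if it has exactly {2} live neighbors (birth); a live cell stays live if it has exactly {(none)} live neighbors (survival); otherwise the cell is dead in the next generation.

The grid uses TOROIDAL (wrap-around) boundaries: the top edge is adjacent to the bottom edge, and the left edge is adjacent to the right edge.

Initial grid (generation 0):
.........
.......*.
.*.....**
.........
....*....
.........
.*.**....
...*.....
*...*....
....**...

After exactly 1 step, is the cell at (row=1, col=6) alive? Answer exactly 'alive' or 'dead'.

Simulating step by step:
Generation 0 (given above): 13 live cells
Generation 1: 16 live cells
....***..
*.....*..
*.....*..
*......**
.........
..*..*...
.........
**...*...
.........
...*.....

Cell (1,6) at generation 1: 1 -> alive

Answer: alive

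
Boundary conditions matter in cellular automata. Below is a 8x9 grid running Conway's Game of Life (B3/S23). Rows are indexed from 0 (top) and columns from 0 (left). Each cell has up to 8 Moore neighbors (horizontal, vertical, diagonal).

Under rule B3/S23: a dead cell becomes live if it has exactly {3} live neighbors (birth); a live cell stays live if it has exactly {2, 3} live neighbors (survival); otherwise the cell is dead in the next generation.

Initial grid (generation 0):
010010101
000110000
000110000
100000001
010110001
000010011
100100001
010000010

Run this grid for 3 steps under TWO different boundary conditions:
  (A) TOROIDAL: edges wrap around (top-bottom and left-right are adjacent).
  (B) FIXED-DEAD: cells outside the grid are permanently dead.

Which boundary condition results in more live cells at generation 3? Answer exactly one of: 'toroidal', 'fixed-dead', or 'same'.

Under TOROIDAL boundary, generation 3:
101010110
110011000
000100000
100000000
011000000
110010000
011011000
111010001
Population = 25

Under FIXED-DEAD boundary, generation 3:
000110000
001000000
011100000
011000000
000000011
000100100
000000011
000000000
Population = 14

Comparison: toroidal=25, fixed-dead=14 -> toroidal

Answer: toroidal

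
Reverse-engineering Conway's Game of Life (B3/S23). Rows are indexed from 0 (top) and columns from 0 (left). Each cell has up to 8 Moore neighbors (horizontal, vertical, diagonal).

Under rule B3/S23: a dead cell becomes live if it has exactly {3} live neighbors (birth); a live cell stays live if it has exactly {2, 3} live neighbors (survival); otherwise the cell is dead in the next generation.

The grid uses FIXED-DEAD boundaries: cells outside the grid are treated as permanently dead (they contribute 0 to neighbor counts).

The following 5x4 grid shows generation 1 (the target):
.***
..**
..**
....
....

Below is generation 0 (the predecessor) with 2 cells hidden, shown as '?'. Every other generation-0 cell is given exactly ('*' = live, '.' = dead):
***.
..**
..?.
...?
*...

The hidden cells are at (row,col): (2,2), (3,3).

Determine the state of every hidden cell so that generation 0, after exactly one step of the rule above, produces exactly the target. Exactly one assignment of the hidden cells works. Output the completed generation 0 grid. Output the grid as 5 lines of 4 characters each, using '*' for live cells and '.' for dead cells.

Answer: ***.
..**
....
...*
*...

Derivation:
Hidden generation-0 cells (in order): (2,2), (3,3).
A hidden cell only influences target cells in its own 3x3 neighborhood. Try each of the 2^2 = 4 assignments, step the completed generation 0 forward once under B3/S23, and compare with the target:
  (2,2)=. (3,3)=. -> step gives (2,2)='.' but target has '*' -> reject
  (2,2)=. (3,3)=* -> step reproduces the target at every cell -> ACCEPT
  (2,2)=* (3,3)=. -> step gives (1,2)='.' but target has '*' -> reject
  (2,2)=* (3,3)=* -> step gives (1,2)='.' but target has '*' -> reject
Unique solution: (2,2)=dead, (3,3)=live.
Check: live-neighbor counts of every cell in the completed generation 0:
1333
2432
0133
1110
0111
Applying B3/S23 to generation 0 with these counts gives:
.***
..**
..**
....
....
which matches the target exactly.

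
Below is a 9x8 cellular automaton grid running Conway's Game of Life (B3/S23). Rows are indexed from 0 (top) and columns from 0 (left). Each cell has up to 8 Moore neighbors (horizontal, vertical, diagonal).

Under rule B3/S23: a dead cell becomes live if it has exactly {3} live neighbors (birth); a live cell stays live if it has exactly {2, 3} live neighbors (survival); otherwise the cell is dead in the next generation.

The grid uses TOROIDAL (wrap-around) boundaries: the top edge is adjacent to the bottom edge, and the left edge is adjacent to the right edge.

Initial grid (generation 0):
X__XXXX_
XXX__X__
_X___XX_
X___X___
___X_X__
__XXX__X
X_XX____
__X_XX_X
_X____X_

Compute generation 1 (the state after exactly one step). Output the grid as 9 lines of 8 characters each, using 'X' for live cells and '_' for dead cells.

Answer: X__XX_X_
X_XX____
__X_XXXX
____X_X_
__X__X__
_X______
X____XXX
X_X_XXXX
XXX_____

Derivation:
Simulating step by step:
Generation 0 (given above): 29 live cells
Generation 1: 30 live cells
(generation 1 grid is the final answer)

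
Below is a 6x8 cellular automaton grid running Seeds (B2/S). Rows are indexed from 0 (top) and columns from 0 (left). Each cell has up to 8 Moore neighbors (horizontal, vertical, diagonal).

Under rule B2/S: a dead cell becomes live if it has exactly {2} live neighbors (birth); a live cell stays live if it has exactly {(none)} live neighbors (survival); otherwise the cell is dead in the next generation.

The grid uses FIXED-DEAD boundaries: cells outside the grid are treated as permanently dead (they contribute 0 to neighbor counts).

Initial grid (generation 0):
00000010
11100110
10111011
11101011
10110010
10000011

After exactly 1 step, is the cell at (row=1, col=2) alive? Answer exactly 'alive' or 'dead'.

Simulating step by step:
Generation 0 (given above): 25 live cells
Generation 1: 7 live cells
10100001
00000000
00000000
00000000
00001000
00110100

Cell (1,2) at generation 1: 0 -> dead

Answer: dead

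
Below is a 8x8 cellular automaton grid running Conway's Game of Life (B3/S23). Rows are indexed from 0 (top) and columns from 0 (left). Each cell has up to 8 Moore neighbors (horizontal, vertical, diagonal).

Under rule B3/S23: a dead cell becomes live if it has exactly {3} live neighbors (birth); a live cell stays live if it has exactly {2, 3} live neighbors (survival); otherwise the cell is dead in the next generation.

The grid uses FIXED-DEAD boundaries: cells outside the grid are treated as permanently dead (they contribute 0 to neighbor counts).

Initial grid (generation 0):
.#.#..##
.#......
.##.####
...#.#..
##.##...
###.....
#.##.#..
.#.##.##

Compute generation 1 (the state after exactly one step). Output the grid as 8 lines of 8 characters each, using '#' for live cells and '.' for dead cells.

Answer: ..#.....
##.##...
.######.
#.......
#..##...
........
#....##.
.#.####.

Derivation:
Simulating step by step:
Generation 0 (given above): 29 live cells
Generation 1: 23 live cells
(generation 1 grid is the final answer)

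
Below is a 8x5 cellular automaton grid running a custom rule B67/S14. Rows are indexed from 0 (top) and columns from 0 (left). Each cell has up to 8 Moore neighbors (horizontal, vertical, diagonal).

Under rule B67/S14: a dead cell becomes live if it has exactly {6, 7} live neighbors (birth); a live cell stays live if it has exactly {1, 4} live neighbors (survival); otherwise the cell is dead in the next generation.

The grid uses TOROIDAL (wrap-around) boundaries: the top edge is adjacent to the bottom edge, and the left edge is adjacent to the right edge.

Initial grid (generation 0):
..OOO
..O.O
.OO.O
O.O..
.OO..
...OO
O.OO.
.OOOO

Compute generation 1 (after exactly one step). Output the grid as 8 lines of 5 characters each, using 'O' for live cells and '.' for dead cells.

Answer: ....O
..OO.
.O...
.OO..
.....
...O.
....O
.O...

Derivation:
Simulating step by step:
Generation 0 (given above): 21 live cells
Generation 1: 9 live cells
(generation 1 grid is the final answer)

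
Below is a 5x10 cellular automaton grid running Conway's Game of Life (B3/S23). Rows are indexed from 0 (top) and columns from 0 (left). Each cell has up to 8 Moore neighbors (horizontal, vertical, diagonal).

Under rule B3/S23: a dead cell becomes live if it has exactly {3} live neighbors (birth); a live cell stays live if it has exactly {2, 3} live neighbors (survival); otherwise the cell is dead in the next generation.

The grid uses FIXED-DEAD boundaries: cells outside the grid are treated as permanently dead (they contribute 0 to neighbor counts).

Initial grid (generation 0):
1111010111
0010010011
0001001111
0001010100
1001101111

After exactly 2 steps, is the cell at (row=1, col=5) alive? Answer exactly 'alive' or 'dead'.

Simulating step by step:
Generation 0 (given above): 27 live cells
Generation 1: 21 live cells
0111101101
0000010000
0011010001
0011010000
0001111110
Generation 2: 19 live cells
0011111000
0100010010
0011011000
0000000110
0011011100

Cell (1,5) at generation 2: 1 -> alive

Answer: alive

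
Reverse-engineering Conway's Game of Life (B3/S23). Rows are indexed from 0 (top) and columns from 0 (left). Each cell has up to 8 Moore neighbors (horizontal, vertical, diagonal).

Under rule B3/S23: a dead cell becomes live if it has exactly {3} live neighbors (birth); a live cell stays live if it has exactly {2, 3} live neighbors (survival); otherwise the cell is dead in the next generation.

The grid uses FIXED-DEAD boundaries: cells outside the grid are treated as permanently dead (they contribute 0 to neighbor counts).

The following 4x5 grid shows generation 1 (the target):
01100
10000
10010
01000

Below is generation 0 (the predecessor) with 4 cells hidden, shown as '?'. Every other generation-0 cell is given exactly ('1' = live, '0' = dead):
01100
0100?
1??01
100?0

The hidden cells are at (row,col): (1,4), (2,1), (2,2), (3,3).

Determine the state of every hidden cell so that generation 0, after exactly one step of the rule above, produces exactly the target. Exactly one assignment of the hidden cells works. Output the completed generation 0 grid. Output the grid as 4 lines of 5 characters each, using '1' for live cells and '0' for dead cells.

Answer: 01100
01001
10101
10000

Derivation:
Hidden generation-0 cells (in order): (1,4), (2,1), (2,2), (3,3).
A hidden cell only influences target cells in its own 3x3 neighborhood. Try each of the 2^4 = 16 assignments, step the completed generation 0 forward once under B3/S23, and compare with the target:
  (1,4)=0 (2,1)=0 (2,2)=0 (3,3)=0 -> step gives (1,1)='1' but target has '0' -> reject
  (1,4)=0 (2,1)=0 (2,2)=0 (3,3)=1 -> step gives (1,1)='1' but target has '0' -> reject
  (1,4)=0 (2,1)=0 (2,2)=1 (3,3)=0 -> step gives (1,3)='1' but target has '0' -> reject
  (1,4)=0 (2,1)=0 (2,2)=1 (3,3)=1 -> step gives (1,3)='1' but target has '0' -> reject
  (1,4)=0 (2,1)=1 (2,2)=0 (3,3)=0 -> step gives (1,0)='0' but target has '1' -> reject
  (1,4)=0 (2,1)=1 (2,2)=0 (3,3)=1 -> step gives (1,0)='0' but target has '1' -> reject
  (1,4)=0 (2,1)=1 (2,2)=1 (3,3)=0 -> step gives (1,0)='0' but target has '1' -> reject
  (1,4)=0 (2,1)=1 (2,2)=1 (3,3)=1 -> step gives (1,0)='0' but target has '1' -> reject
  (1,4)=1 (2,1)=0 (2,2)=0 (3,3)=0 -> step gives (1,1)='1' but target has '0' -> reject
  (1,4)=1 (2,1)=0 (2,2)=0 (3,3)=1 -> step gives (1,1)='1' but target has '0' -> reject
  (1,4)=1 (2,1)=0 (2,2)=1 (3,3)=0 -> step reproduces the target at every cell -> ACCEPT
  (1,4)=1 (2,1)=0 (2,2)=1 (3,3)=1 -> step gives (2,2)='1' but target has '0' -> reject
  (1,4)=1 (2,1)=1 (2,2)=0 (3,3)=0 -> step gives (1,0)='0' but target has '1' -> reject
  (1,4)=1 (2,1)=1 (2,2)=0 (3,3)=1 -> step gives (1,0)='0' but target has '1' -> reject
  (1,4)=1 (2,1)=1 (2,2)=1 (3,3)=0 -> step gives (1,0)='0' but target has '1' -> reject
  (1,4)=1 (2,1)=1 (2,2)=1 (3,3)=1 -> step gives (1,0)='0' but target has '1' -> reject
Unique solution: (1,4)=live, (2,1)=dead, (2,2)=live, (3,3)=dead.
Check: live-neighbor counts of every cell in the completed generation 0:
22221
34441
24131
13121
Applying B3/S23 to generation 0 with these counts gives:
01100
10000
10010
01000
which matches the target exactly.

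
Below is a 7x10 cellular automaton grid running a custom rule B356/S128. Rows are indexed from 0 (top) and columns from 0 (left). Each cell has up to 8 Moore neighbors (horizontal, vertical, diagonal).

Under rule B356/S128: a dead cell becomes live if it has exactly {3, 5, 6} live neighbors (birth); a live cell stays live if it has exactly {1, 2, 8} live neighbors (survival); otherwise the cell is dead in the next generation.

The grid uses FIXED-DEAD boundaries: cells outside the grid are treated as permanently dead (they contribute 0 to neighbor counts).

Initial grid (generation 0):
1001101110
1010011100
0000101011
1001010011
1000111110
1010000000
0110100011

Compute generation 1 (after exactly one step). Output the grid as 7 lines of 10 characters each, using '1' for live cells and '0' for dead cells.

Simulating step by step:
Generation 0 (given above): 33 live cells
Generation 1: 32 live cells
(generation 1 grid is the final answer)

Answer: 1101100010
1110000011
0101010100
1001101100
1001000001
1110101001
0011000011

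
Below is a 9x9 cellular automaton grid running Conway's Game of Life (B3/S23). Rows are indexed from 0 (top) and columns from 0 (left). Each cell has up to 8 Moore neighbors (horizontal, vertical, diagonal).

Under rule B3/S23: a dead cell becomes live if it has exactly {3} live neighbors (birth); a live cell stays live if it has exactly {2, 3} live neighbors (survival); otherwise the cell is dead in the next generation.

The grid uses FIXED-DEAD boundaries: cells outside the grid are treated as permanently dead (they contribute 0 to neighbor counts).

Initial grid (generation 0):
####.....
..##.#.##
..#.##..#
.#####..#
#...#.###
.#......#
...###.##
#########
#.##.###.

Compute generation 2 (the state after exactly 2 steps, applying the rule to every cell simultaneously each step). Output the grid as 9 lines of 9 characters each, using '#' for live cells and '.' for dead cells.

Simulating step by step:
Generation 0 (given above): 46 live cells
Generation 1: 20 live cells
.#.##....
.....####
........#
.##.....#
#...#.#.#
...#.....
#........
#........
#.......#
Generation 2: 19 live cells
(generation 2 grid is the final answer)

Answer: ....####.
....#####
......#.#
.#......#
.###...#.
.........
.........
##.......
.........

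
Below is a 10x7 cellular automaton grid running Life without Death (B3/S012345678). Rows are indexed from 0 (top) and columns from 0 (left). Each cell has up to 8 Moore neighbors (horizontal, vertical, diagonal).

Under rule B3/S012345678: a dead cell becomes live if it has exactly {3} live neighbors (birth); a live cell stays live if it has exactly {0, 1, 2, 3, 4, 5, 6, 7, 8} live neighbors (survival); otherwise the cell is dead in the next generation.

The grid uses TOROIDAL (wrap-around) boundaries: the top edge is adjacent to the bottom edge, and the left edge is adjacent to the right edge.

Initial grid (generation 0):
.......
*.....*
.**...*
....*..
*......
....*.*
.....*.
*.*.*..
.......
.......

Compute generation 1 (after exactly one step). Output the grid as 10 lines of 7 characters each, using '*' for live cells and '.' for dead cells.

Answer: .......
**....*
.**..**
**..*..
*....*.
....***
...****
*.*.*..
.......
.......

Derivation:
Simulating step by step:
Generation 0 (given above): 13 live cells
Generation 1: 22 live cells
(generation 1 grid is the final answer)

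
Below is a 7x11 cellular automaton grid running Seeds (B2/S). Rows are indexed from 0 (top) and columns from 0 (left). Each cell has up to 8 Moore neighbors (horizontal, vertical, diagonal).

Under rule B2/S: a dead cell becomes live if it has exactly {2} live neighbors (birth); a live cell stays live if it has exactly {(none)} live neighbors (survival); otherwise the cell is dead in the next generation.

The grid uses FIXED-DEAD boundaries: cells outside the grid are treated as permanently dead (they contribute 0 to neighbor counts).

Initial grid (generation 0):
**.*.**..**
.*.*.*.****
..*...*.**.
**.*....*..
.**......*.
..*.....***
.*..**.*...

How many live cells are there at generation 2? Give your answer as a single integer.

Simulating step by step:
Generation 0 (given above): 33 live cells
Generation 1: 12 live cells
...........
...........
.....*.....
..........*
.......*...
*...****...
..**..*...*
Generation 2: 7 live cells
...........
...........
...........
......*....
....*...*..
.**.....*..
.*.........
Population at generation 2: 7

Answer: 7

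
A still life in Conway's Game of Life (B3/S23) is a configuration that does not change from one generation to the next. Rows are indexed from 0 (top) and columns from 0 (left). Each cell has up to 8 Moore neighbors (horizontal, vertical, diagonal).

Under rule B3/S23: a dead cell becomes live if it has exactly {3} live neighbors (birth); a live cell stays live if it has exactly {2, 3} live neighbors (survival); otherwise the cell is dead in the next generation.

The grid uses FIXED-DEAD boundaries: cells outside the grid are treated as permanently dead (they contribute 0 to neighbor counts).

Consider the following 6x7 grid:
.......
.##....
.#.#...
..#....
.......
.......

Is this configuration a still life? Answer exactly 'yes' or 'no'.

Answer: yes

Derivation:
Compute generation 1 and compare to generation 0 (given above):
Generation 1:
.......
.##....
.#.#...
..#....
.......
.......
The grids are IDENTICAL -> still life.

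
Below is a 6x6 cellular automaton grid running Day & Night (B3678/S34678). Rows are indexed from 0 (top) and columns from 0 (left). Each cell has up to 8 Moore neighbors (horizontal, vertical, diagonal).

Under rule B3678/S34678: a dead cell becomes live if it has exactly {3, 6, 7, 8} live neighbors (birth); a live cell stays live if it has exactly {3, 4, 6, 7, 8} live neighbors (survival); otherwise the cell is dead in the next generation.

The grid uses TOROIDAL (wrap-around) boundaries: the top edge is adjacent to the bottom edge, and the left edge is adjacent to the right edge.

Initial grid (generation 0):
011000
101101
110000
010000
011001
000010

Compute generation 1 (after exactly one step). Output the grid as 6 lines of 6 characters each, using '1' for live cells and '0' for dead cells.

Simulating step by step:
Generation 0 (given above): 13 live cells
Generation 1: 15 live cells
(generation 1 grid is the final answer)

Answer: 111011
111000
110001
010000
100000
100100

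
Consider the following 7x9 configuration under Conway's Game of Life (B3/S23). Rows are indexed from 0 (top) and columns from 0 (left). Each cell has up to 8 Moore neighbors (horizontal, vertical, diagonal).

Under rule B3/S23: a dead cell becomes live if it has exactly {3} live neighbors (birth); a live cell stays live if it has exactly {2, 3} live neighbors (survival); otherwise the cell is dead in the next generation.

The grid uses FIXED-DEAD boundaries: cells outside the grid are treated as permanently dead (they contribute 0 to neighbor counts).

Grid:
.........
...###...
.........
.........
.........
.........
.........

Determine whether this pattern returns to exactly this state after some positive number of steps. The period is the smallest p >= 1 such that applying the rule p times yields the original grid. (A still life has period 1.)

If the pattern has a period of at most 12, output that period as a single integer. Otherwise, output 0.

Answer: 2

Derivation:
Simulating and comparing each generation to the original:
Gen 0 (original, given above): 3 live cells
Gen 1: 3 live cells, differs from original
Gen 2: 3 live cells, MATCHES original -> period = 2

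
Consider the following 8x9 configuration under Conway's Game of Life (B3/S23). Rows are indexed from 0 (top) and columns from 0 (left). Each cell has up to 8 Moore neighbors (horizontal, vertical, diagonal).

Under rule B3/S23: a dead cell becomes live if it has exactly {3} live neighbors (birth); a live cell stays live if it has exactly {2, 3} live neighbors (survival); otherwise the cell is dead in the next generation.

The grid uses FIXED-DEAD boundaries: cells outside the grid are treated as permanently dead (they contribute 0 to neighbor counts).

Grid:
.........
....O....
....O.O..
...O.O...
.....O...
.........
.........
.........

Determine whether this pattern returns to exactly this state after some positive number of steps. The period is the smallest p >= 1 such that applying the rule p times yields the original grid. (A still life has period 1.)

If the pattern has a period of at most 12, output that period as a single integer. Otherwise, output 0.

Simulating and comparing each generation to the original:
Gen 0 (original, given above): 6 live cells
Gen 1: 6 live cells, differs from original
Gen 2: 6 live cells, MATCHES original -> period = 2

Answer: 2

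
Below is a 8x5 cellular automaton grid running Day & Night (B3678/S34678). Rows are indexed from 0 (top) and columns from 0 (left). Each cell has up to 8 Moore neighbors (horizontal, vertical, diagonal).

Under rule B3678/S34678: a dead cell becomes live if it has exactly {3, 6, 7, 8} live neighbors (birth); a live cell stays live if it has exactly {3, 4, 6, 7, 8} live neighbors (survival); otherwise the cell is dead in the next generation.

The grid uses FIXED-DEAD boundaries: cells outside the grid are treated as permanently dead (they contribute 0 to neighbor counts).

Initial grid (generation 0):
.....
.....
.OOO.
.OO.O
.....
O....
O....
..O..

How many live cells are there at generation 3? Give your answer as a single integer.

Simulating step by step:
Generation 0 (given above): 9 live cells
Generation 1: 8 live cells
.....
..O..
.OOO.
.OO..
.O...
.....
.O...
.....
Generation 2: 9 live cells
.....
.OOO.
.O.O.
OO.O.
..O..
.....
.....
.....
Generation 3: 8 live cells
..O..
..O..
.OOOO
.O...
.O...
.....
.....
.....
Population at generation 3: 8

Answer: 8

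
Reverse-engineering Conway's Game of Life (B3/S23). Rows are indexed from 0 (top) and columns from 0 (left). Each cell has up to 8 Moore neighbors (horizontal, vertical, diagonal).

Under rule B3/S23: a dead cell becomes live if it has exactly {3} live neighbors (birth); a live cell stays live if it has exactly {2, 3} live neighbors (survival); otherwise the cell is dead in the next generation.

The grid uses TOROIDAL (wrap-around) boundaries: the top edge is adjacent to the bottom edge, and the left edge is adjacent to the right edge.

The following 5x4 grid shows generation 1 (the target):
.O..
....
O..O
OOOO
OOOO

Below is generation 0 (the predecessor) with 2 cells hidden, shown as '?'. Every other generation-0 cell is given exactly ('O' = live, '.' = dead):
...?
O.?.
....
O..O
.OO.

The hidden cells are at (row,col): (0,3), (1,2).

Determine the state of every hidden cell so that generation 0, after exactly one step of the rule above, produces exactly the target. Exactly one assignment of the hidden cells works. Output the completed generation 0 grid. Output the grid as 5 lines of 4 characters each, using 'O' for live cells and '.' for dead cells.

Hidden generation-0 cells (in order): (0,3), (1,2).
A hidden cell only influences target cells in its own 3x3 neighborhood. Try each of the 2^2 = 4 assignments, step the completed generation 0 forward once under B3/S23, and compare with the target:
  (0,3)=. (1,2)=. -> step reproduces the target at every cell -> ACCEPT
  (0,3)=. (1,2)=O -> step gives (0,1)='.' but target has 'O' -> reject
  (0,3)=O (1,2)=. -> step gives (0,0)='O' but target has '.' -> reject
  (0,3)=O (1,2)=O -> step gives (0,0)='O' but target has '.' -> reject
Unique solution: (0,3)=dead, (1,2)=dead.
Check: live-neighbor counts of every cell in the completed generation 0:
2322
0101
3213
2332
3223
Applying B3/S23 to generation 0 with these counts gives:
.O..
....
O..O
OOOO
OOOO
which matches the target exactly.

Answer: ....
O...
....
O..O
.OO.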